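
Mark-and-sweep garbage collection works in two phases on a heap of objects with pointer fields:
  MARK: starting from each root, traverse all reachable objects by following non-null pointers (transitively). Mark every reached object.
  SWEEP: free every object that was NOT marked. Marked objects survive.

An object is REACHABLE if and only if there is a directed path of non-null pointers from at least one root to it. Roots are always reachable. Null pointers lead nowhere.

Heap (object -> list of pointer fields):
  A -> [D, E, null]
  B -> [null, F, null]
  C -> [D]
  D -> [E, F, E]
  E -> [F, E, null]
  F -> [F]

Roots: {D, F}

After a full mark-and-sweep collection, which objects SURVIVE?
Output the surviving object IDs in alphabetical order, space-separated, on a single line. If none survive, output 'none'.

Answer: D E F

Derivation:
Roots: D F
Mark D: refs=E F E, marked=D
Mark F: refs=F, marked=D F
Mark E: refs=F E null, marked=D E F
Unmarked (collected): A B C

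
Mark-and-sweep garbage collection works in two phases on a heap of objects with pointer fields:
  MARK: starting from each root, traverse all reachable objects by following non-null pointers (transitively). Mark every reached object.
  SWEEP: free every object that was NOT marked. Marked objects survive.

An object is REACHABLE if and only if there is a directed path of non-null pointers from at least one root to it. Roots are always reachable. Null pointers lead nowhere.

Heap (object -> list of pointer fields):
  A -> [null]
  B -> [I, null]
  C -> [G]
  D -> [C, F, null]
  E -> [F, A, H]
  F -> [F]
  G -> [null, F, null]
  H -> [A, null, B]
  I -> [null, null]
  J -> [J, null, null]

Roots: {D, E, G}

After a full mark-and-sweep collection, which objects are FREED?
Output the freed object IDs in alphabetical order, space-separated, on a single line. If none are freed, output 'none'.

Answer: J

Derivation:
Roots: D E G
Mark D: refs=C F null, marked=D
Mark E: refs=F A H, marked=D E
Mark G: refs=null F null, marked=D E G
Mark C: refs=G, marked=C D E G
Mark F: refs=F, marked=C D E F G
Mark A: refs=null, marked=A C D E F G
Mark H: refs=A null B, marked=A C D E F G H
Mark B: refs=I null, marked=A B C D E F G H
Mark I: refs=null null, marked=A B C D E F G H I
Unmarked (collected): J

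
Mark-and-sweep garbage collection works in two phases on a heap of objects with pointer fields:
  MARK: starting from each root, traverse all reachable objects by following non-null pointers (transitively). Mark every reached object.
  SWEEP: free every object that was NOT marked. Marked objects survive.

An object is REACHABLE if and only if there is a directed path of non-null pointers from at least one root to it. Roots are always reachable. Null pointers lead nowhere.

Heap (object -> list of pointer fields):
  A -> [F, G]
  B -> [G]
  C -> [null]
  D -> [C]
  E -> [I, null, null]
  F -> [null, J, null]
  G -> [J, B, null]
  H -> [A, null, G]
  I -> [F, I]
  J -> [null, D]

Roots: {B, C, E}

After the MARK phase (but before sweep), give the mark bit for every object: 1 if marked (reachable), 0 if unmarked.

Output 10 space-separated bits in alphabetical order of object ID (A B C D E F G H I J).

Roots: B C E
Mark B: refs=G, marked=B
Mark C: refs=null, marked=B C
Mark E: refs=I null null, marked=B C E
Mark G: refs=J B null, marked=B C E G
Mark I: refs=F I, marked=B C E G I
Mark J: refs=null D, marked=B C E G I J
Mark F: refs=null J null, marked=B C E F G I J
Mark D: refs=C, marked=B C D E F G I J
Unmarked (collected): A H

Answer: 0 1 1 1 1 1 1 0 1 1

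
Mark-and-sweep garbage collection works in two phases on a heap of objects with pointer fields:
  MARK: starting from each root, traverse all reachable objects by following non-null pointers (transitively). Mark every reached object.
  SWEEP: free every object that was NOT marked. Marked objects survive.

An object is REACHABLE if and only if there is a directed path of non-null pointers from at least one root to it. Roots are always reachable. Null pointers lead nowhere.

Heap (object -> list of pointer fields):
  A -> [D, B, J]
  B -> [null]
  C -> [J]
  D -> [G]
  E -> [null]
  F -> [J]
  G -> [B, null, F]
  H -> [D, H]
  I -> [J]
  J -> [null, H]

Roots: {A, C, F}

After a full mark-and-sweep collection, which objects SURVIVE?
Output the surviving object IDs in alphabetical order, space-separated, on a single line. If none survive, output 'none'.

Roots: A C F
Mark A: refs=D B J, marked=A
Mark C: refs=J, marked=A C
Mark F: refs=J, marked=A C F
Mark D: refs=G, marked=A C D F
Mark B: refs=null, marked=A B C D F
Mark J: refs=null H, marked=A B C D F J
Mark G: refs=B null F, marked=A B C D F G J
Mark H: refs=D H, marked=A B C D F G H J
Unmarked (collected): E I

Answer: A B C D F G H J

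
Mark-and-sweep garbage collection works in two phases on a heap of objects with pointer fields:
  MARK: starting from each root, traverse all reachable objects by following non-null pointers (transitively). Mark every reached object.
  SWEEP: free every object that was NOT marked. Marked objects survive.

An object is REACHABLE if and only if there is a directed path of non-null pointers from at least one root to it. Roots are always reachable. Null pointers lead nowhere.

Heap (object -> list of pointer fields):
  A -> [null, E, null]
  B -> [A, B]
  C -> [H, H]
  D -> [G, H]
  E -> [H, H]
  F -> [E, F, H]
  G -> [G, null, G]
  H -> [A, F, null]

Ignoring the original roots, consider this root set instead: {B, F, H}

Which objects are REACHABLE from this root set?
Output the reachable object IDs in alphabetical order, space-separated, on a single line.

Answer: A B E F H

Derivation:
Roots: B F H
Mark B: refs=A B, marked=B
Mark F: refs=E F H, marked=B F
Mark H: refs=A F null, marked=B F H
Mark A: refs=null E null, marked=A B F H
Mark E: refs=H H, marked=A B E F H
Unmarked (collected): C D G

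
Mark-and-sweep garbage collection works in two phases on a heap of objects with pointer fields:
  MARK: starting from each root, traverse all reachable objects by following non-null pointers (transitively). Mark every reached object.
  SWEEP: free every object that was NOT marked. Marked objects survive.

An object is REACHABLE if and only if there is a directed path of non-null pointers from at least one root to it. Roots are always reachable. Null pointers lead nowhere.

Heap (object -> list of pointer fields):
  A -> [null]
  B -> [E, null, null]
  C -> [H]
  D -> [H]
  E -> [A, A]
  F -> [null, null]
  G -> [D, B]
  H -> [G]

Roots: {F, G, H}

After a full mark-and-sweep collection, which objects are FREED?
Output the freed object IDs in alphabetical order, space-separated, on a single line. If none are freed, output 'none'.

Answer: C

Derivation:
Roots: F G H
Mark F: refs=null null, marked=F
Mark G: refs=D B, marked=F G
Mark H: refs=G, marked=F G H
Mark D: refs=H, marked=D F G H
Mark B: refs=E null null, marked=B D F G H
Mark E: refs=A A, marked=B D E F G H
Mark A: refs=null, marked=A B D E F G H
Unmarked (collected): C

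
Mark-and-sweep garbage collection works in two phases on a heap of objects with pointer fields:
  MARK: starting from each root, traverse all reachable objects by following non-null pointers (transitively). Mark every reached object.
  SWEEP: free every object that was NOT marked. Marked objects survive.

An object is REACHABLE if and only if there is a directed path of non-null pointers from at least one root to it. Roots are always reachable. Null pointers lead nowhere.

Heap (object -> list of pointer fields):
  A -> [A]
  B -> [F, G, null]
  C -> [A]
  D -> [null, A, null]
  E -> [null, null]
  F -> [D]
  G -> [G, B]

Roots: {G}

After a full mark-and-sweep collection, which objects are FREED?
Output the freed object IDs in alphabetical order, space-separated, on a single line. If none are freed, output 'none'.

Answer: C E

Derivation:
Roots: G
Mark G: refs=G B, marked=G
Mark B: refs=F G null, marked=B G
Mark F: refs=D, marked=B F G
Mark D: refs=null A null, marked=B D F G
Mark A: refs=A, marked=A B D F G
Unmarked (collected): C E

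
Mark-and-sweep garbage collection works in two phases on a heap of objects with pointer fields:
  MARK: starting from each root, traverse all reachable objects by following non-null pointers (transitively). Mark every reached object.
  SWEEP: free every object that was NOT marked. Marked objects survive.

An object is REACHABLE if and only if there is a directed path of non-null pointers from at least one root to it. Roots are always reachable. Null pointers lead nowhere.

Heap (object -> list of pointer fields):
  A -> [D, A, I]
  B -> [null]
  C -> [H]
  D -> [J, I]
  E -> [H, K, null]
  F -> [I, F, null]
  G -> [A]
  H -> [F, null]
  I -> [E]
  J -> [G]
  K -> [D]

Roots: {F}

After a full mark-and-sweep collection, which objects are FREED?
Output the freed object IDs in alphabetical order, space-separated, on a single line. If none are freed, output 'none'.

Roots: F
Mark F: refs=I F null, marked=F
Mark I: refs=E, marked=F I
Mark E: refs=H K null, marked=E F I
Mark H: refs=F null, marked=E F H I
Mark K: refs=D, marked=E F H I K
Mark D: refs=J I, marked=D E F H I K
Mark J: refs=G, marked=D E F H I J K
Mark G: refs=A, marked=D E F G H I J K
Mark A: refs=D A I, marked=A D E F G H I J K
Unmarked (collected): B C

Answer: B C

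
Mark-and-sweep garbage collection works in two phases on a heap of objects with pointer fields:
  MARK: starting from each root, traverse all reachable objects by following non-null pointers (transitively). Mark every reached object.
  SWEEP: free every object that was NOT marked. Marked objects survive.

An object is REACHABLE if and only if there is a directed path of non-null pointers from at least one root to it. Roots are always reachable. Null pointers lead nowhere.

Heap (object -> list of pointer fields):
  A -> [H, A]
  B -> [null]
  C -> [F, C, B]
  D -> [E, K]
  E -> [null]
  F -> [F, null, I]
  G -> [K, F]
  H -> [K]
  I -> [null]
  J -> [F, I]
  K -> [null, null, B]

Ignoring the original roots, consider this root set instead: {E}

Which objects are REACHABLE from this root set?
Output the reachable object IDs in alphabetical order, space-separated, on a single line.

Answer: E

Derivation:
Roots: E
Mark E: refs=null, marked=E
Unmarked (collected): A B C D F G H I J K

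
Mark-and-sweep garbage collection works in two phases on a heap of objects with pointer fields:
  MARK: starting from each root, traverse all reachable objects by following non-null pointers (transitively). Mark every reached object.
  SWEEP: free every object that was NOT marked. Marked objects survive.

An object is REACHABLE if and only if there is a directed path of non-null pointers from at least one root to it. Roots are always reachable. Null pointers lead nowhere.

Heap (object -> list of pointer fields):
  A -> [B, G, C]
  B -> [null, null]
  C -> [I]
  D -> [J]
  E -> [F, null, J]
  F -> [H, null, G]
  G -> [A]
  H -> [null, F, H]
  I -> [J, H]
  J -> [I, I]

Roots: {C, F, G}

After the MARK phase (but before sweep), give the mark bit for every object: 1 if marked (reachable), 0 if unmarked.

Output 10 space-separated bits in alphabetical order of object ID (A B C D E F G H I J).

Roots: C F G
Mark C: refs=I, marked=C
Mark F: refs=H null G, marked=C F
Mark G: refs=A, marked=C F G
Mark I: refs=J H, marked=C F G I
Mark H: refs=null F H, marked=C F G H I
Mark A: refs=B G C, marked=A C F G H I
Mark J: refs=I I, marked=A C F G H I J
Mark B: refs=null null, marked=A B C F G H I J
Unmarked (collected): D E

Answer: 1 1 1 0 0 1 1 1 1 1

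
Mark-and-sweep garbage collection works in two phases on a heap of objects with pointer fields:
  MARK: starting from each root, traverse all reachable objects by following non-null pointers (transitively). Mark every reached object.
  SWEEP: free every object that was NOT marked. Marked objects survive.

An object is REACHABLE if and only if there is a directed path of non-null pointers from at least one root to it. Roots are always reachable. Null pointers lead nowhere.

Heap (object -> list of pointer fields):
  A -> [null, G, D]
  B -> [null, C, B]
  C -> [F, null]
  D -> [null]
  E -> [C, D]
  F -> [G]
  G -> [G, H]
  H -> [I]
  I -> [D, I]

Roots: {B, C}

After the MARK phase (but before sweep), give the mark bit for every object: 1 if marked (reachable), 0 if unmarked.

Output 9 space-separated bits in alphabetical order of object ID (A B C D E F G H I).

Roots: B C
Mark B: refs=null C B, marked=B
Mark C: refs=F null, marked=B C
Mark F: refs=G, marked=B C F
Mark G: refs=G H, marked=B C F G
Mark H: refs=I, marked=B C F G H
Mark I: refs=D I, marked=B C F G H I
Mark D: refs=null, marked=B C D F G H I
Unmarked (collected): A E

Answer: 0 1 1 1 0 1 1 1 1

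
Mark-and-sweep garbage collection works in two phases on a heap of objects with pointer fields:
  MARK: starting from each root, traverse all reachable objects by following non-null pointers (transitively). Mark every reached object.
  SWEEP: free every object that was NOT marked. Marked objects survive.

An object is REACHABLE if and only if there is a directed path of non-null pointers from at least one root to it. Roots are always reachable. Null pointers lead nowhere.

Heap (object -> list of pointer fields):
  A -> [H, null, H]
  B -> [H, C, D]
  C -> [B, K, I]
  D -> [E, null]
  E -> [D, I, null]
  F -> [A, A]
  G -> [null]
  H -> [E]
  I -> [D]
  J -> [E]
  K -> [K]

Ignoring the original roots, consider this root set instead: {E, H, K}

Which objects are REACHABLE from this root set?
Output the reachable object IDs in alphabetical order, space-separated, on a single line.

Answer: D E H I K

Derivation:
Roots: E H K
Mark E: refs=D I null, marked=E
Mark H: refs=E, marked=E H
Mark K: refs=K, marked=E H K
Mark D: refs=E null, marked=D E H K
Mark I: refs=D, marked=D E H I K
Unmarked (collected): A B C F G J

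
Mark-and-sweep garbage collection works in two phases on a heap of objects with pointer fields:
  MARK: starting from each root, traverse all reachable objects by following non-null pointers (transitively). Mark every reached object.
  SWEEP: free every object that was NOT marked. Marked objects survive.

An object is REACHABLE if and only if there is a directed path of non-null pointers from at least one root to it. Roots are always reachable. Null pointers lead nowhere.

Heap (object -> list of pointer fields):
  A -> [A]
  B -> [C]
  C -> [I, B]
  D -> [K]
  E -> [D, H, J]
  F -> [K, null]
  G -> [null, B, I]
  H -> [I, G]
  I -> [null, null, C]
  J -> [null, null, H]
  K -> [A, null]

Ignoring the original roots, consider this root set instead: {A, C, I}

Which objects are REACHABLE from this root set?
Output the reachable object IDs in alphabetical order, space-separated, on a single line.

Answer: A B C I

Derivation:
Roots: A C I
Mark A: refs=A, marked=A
Mark C: refs=I B, marked=A C
Mark I: refs=null null C, marked=A C I
Mark B: refs=C, marked=A B C I
Unmarked (collected): D E F G H J K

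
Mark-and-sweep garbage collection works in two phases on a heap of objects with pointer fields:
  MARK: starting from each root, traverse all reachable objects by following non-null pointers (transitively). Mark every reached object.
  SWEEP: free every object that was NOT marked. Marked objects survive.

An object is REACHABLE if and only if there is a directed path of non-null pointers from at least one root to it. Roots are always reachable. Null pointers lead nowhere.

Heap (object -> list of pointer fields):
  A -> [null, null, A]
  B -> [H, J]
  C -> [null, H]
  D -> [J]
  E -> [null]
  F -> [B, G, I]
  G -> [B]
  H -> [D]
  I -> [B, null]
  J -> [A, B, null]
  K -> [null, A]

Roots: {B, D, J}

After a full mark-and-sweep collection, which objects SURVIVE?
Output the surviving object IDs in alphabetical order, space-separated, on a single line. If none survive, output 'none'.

Answer: A B D H J

Derivation:
Roots: B D J
Mark B: refs=H J, marked=B
Mark D: refs=J, marked=B D
Mark J: refs=A B null, marked=B D J
Mark H: refs=D, marked=B D H J
Mark A: refs=null null A, marked=A B D H J
Unmarked (collected): C E F G I K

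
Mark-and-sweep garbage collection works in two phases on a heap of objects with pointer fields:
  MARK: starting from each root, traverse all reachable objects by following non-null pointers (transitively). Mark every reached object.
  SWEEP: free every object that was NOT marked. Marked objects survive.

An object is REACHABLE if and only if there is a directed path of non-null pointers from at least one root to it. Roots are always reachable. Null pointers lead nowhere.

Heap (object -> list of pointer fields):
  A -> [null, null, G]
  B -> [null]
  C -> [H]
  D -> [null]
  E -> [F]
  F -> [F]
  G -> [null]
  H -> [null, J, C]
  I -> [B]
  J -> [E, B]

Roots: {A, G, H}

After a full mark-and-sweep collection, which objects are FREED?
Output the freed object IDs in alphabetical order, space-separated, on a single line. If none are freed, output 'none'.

Roots: A G H
Mark A: refs=null null G, marked=A
Mark G: refs=null, marked=A G
Mark H: refs=null J C, marked=A G H
Mark J: refs=E B, marked=A G H J
Mark C: refs=H, marked=A C G H J
Mark E: refs=F, marked=A C E G H J
Mark B: refs=null, marked=A B C E G H J
Mark F: refs=F, marked=A B C E F G H J
Unmarked (collected): D I

Answer: D I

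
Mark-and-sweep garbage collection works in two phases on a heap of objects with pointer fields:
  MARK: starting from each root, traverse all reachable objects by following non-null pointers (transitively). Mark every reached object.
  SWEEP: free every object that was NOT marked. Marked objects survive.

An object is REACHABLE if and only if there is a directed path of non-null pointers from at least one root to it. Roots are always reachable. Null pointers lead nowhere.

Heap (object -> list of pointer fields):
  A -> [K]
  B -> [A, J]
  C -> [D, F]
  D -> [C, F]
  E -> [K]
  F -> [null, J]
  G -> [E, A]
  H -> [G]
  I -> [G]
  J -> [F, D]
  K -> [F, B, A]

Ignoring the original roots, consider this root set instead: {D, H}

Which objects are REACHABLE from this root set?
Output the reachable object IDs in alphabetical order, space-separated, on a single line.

Roots: D H
Mark D: refs=C F, marked=D
Mark H: refs=G, marked=D H
Mark C: refs=D F, marked=C D H
Mark F: refs=null J, marked=C D F H
Mark G: refs=E A, marked=C D F G H
Mark J: refs=F D, marked=C D F G H J
Mark E: refs=K, marked=C D E F G H J
Mark A: refs=K, marked=A C D E F G H J
Mark K: refs=F B A, marked=A C D E F G H J K
Mark B: refs=A J, marked=A B C D E F G H J K
Unmarked (collected): I

Answer: A B C D E F G H J K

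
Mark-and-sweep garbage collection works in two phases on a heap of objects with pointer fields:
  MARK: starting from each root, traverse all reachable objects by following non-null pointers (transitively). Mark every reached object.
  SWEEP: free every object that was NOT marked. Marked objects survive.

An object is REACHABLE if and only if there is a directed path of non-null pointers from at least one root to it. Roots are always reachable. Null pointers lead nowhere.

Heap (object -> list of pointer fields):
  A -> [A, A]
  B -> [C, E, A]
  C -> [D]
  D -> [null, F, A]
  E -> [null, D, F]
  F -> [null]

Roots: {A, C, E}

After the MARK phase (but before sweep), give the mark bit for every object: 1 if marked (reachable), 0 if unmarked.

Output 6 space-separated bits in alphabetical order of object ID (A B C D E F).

Answer: 1 0 1 1 1 1

Derivation:
Roots: A C E
Mark A: refs=A A, marked=A
Mark C: refs=D, marked=A C
Mark E: refs=null D F, marked=A C E
Mark D: refs=null F A, marked=A C D E
Mark F: refs=null, marked=A C D E F
Unmarked (collected): B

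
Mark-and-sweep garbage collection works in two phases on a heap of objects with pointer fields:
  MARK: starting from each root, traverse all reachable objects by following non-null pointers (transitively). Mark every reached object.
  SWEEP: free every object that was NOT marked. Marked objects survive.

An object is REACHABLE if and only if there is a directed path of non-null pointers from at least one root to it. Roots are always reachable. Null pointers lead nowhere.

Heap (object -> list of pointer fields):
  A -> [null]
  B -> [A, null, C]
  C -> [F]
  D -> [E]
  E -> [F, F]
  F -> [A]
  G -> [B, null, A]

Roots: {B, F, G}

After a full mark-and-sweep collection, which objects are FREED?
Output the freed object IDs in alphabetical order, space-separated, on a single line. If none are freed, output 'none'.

Roots: B F G
Mark B: refs=A null C, marked=B
Mark F: refs=A, marked=B F
Mark G: refs=B null A, marked=B F G
Mark A: refs=null, marked=A B F G
Mark C: refs=F, marked=A B C F G
Unmarked (collected): D E

Answer: D E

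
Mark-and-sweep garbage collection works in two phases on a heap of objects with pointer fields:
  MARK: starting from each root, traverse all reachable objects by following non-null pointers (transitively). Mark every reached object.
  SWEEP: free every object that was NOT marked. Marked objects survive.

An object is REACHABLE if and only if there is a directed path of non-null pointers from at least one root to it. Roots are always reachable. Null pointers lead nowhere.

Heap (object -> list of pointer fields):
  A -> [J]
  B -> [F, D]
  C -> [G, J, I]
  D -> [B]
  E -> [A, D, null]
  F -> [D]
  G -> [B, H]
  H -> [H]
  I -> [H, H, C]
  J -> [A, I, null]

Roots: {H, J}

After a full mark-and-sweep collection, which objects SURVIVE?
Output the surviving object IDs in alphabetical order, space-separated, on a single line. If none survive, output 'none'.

Roots: H J
Mark H: refs=H, marked=H
Mark J: refs=A I null, marked=H J
Mark A: refs=J, marked=A H J
Mark I: refs=H H C, marked=A H I J
Mark C: refs=G J I, marked=A C H I J
Mark G: refs=B H, marked=A C G H I J
Mark B: refs=F D, marked=A B C G H I J
Mark F: refs=D, marked=A B C F G H I J
Mark D: refs=B, marked=A B C D F G H I J
Unmarked (collected): E

Answer: A B C D F G H I J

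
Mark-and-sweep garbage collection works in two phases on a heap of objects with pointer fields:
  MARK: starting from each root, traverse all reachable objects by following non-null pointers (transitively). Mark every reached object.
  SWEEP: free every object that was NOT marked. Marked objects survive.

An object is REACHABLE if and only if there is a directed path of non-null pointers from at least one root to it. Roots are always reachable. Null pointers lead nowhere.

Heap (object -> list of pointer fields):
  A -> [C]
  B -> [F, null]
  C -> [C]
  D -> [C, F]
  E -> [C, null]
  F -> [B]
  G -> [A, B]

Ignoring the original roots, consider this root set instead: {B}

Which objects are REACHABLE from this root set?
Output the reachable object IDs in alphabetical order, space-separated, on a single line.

Roots: B
Mark B: refs=F null, marked=B
Mark F: refs=B, marked=B F
Unmarked (collected): A C D E G

Answer: B F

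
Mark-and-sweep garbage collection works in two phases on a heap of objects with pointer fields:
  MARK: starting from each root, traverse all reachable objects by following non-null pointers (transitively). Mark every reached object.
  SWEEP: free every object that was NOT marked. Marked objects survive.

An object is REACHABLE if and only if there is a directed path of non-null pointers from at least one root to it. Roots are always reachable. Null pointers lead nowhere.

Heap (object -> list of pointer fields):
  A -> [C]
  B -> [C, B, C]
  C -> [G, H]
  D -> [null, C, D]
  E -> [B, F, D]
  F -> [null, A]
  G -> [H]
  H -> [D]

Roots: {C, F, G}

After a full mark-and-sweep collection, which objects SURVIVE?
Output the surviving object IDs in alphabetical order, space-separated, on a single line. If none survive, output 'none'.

Roots: C F G
Mark C: refs=G H, marked=C
Mark F: refs=null A, marked=C F
Mark G: refs=H, marked=C F G
Mark H: refs=D, marked=C F G H
Mark A: refs=C, marked=A C F G H
Mark D: refs=null C D, marked=A C D F G H
Unmarked (collected): B E

Answer: A C D F G H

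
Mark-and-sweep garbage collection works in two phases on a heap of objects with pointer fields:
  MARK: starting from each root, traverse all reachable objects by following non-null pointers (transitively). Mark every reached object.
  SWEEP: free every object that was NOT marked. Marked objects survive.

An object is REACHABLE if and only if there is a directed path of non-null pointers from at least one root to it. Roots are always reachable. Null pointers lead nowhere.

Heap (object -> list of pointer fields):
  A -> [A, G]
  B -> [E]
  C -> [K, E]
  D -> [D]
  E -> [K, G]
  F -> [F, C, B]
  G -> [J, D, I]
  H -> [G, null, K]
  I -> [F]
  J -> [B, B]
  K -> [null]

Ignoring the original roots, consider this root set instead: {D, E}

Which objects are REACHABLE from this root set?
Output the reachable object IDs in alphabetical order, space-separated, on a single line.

Roots: D E
Mark D: refs=D, marked=D
Mark E: refs=K G, marked=D E
Mark K: refs=null, marked=D E K
Mark G: refs=J D I, marked=D E G K
Mark J: refs=B B, marked=D E G J K
Mark I: refs=F, marked=D E G I J K
Mark B: refs=E, marked=B D E G I J K
Mark F: refs=F C B, marked=B D E F G I J K
Mark C: refs=K E, marked=B C D E F G I J K
Unmarked (collected): A H

Answer: B C D E F G I J K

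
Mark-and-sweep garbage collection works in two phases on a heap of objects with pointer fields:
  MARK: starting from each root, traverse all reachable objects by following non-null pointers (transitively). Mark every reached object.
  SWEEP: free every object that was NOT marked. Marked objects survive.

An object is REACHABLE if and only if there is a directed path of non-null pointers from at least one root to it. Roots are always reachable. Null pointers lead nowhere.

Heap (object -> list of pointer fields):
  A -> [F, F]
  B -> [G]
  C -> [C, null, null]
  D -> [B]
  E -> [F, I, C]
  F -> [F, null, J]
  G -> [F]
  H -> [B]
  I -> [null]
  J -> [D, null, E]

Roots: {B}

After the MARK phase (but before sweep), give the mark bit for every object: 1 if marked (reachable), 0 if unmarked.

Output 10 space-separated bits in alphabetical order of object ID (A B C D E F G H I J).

Answer: 0 1 1 1 1 1 1 0 1 1

Derivation:
Roots: B
Mark B: refs=G, marked=B
Mark G: refs=F, marked=B G
Mark F: refs=F null J, marked=B F G
Mark J: refs=D null E, marked=B F G J
Mark D: refs=B, marked=B D F G J
Mark E: refs=F I C, marked=B D E F G J
Mark I: refs=null, marked=B D E F G I J
Mark C: refs=C null null, marked=B C D E F G I J
Unmarked (collected): A H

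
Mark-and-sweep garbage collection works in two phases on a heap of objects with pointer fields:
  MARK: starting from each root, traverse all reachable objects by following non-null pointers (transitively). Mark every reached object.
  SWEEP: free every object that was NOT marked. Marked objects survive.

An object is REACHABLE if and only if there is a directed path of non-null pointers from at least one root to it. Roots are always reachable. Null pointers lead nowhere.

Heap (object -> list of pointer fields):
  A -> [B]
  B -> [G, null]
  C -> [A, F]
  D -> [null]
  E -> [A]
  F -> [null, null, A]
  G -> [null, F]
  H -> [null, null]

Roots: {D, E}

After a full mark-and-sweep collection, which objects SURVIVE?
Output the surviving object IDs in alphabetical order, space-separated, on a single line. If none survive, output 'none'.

Roots: D E
Mark D: refs=null, marked=D
Mark E: refs=A, marked=D E
Mark A: refs=B, marked=A D E
Mark B: refs=G null, marked=A B D E
Mark G: refs=null F, marked=A B D E G
Mark F: refs=null null A, marked=A B D E F G
Unmarked (collected): C H

Answer: A B D E F G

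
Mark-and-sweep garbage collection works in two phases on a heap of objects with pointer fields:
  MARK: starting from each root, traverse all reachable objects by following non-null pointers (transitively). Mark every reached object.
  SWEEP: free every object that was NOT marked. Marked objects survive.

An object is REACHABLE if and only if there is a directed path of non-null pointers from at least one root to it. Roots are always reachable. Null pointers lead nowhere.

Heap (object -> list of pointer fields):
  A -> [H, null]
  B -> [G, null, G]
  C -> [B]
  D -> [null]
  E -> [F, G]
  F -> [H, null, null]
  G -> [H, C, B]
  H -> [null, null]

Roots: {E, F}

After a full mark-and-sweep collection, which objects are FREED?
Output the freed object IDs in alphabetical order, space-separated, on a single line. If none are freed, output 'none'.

Roots: E F
Mark E: refs=F G, marked=E
Mark F: refs=H null null, marked=E F
Mark G: refs=H C B, marked=E F G
Mark H: refs=null null, marked=E F G H
Mark C: refs=B, marked=C E F G H
Mark B: refs=G null G, marked=B C E F G H
Unmarked (collected): A D

Answer: A D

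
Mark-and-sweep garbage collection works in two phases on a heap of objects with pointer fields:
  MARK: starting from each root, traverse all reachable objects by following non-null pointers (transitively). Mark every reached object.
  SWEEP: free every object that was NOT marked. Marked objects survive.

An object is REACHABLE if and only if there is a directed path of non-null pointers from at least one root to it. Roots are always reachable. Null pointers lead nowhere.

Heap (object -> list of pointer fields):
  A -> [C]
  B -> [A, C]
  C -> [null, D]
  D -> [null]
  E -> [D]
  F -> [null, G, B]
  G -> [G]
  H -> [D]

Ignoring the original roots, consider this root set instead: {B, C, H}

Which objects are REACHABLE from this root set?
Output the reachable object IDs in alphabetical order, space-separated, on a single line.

Answer: A B C D H

Derivation:
Roots: B C H
Mark B: refs=A C, marked=B
Mark C: refs=null D, marked=B C
Mark H: refs=D, marked=B C H
Mark A: refs=C, marked=A B C H
Mark D: refs=null, marked=A B C D H
Unmarked (collected): E F G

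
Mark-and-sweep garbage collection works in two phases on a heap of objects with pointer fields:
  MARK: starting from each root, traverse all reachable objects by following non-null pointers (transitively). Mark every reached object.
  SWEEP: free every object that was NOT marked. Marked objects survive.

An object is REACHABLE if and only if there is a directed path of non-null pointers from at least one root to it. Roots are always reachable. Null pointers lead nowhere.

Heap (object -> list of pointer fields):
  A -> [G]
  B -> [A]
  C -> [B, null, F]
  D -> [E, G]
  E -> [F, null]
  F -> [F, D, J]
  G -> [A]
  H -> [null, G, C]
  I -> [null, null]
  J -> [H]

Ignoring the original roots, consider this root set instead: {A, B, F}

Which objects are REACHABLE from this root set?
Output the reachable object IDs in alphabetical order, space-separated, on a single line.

Roots: A B F
Mark A: refs=G, marked=A
Mark B: refs=A, marked=A B
Mark F: refs=F D J, marked=A B F
Mark G: refs=A, marked=A B F G
Mark D: refs=E G, marked=A B D F G
Mark J: refs=H, marked=A B D F G J
Mark E: refs=F null, marked=A B D E F G J
Mark H: refs=null G C, marked=A B D E F G H J
Mark C: refs=B null F, marked=A B C D E F G H J
Unmarked (collected): I

Answer: A B C D E F G H J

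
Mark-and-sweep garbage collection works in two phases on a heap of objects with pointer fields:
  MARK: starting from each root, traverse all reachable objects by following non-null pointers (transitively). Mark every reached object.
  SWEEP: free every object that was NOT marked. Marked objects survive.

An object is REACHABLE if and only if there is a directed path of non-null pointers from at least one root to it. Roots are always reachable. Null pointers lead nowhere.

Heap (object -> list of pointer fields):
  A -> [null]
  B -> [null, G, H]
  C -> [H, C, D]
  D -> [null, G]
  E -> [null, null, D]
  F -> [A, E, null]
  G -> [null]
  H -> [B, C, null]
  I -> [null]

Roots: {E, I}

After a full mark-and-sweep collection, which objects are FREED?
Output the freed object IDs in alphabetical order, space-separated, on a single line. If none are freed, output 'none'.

Answer: A B C F H

Derivation:
Roots: E I
Mark E: refs=null null D, marked=E
Mark I: refs=null, marked=E I
Mark D: refs=null G, marked=D E I
Mark G: refs=null, marked=D E G I
Unmarked (collected): A B C F H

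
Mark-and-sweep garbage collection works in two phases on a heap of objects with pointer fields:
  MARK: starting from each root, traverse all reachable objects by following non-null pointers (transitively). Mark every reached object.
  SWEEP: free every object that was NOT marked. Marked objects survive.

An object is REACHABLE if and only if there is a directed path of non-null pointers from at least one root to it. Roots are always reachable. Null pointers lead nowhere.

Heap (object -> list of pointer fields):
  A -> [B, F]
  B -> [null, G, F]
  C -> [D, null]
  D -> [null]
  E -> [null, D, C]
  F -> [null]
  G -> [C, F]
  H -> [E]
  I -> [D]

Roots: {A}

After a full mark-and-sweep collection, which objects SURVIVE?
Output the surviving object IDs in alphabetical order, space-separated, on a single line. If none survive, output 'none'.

Answer: A B C D F G

Derivation:
Roots: A
Mark A: refs=B F, marked=A
Mark B: refs=null G F, marked=A B
Mark F: refs=null, marked=A B F
Mark G: refs=C F, marked=A B F G
Mark C: refs=D null, marked=A B C F G
Mark D: refs=null, marked=A B C D F G
Unmarked (collected): E H I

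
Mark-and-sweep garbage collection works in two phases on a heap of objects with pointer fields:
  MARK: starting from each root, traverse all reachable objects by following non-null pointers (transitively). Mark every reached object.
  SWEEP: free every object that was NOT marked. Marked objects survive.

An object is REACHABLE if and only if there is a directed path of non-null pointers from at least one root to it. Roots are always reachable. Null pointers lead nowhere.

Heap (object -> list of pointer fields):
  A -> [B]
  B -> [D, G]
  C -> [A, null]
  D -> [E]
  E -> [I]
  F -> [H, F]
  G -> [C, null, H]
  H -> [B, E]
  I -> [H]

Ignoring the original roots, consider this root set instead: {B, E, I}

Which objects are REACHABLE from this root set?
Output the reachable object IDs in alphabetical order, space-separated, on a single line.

Roots: B E I
Mark B: refs=D G, marked=B
Mark E: refs=I, marked=B E
Mark I: refs=H, marked=B E I
Mark D: refs=E, marked=B D E I
Mark G: refs=C null H, marked=B D E G I
Mark H: refs=B E, marked=B D E G H I
Mark C: refs=A null, marked=B C D E G H I
Mark A: refs=B, marked=A B C D E G H I
Unmarked (collected): F

Answer: A B C D E G H I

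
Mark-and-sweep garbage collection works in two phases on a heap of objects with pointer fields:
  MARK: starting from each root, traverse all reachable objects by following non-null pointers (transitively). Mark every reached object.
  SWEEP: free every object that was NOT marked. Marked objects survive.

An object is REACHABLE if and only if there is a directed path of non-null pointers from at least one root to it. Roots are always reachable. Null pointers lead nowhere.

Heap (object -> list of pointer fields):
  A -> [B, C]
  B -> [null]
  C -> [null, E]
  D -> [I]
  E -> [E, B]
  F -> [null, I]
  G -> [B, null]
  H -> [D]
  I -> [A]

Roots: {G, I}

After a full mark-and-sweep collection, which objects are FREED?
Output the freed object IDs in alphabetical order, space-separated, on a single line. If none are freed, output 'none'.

Roots: G I
Mark G: refs=B null, marked=G
Mark I: refs=A, marked=G I
Mark B: refs=null, marked=B G I
Mark A: refs=B C, marked=A B G I
Mark C: refs=null E, marked=A B C G I
Mark E: refs=E B, marked=A B C E G I
Unmarked (collected): D F H

Answer: D F H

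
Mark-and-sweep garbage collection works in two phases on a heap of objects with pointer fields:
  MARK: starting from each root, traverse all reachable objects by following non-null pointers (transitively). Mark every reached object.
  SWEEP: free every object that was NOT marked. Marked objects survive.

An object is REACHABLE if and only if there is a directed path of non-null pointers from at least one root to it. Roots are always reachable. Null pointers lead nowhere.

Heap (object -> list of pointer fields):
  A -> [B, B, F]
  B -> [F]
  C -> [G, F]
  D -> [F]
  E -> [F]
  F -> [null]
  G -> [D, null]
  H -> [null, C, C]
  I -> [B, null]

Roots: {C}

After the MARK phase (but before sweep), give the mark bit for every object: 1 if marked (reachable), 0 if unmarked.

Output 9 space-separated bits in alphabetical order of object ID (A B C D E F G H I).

Answer: 0 0 1 1 0 1 1 0 0

Derivation:
Roots: C
Mark C: refs=G F, marked=C
Mark G: refs=D null, marked=C G
Mark F: refs=null, marked=C F G
Mark D: refs=F, marked=C D F G
Unmarked (collected): A B E H I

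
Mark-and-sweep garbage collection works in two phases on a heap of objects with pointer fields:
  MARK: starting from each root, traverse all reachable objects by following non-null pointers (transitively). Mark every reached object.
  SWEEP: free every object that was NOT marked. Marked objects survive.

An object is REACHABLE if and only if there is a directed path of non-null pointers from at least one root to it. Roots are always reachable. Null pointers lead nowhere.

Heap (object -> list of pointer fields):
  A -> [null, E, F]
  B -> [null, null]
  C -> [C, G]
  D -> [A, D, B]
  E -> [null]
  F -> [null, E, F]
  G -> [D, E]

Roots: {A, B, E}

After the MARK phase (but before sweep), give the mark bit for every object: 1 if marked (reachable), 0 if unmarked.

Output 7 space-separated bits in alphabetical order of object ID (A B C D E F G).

Roots: A B E
Mark A: refs=null E F, marked=A
Mark B: refs=null null, marked=A B
Mark E: refs=null, marked=A B E
Mark F: refs=null E F, marked=A B E F
Unmarked (collected): C D G

Answer: 1 1 0 0 1 1 0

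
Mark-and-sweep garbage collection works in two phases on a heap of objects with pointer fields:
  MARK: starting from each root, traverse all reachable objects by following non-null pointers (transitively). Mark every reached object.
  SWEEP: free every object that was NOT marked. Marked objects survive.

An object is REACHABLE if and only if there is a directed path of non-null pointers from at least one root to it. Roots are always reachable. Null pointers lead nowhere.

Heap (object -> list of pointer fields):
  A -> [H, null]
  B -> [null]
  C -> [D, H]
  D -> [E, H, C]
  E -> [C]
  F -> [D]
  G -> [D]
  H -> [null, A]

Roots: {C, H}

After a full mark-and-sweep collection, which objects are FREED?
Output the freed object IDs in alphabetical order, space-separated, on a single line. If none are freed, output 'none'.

Answer: B F G

Derivation:
Roots: C H
Mark C: refs=D H, marked=C
Mark H: refs=null A, marked=C H
Mark D: refs=E H C, marked=C D H
Mark A: refs=H null, marked=A C D H
Mark E: refs=C, marked=A C D E H
Unmarked (collected): B F G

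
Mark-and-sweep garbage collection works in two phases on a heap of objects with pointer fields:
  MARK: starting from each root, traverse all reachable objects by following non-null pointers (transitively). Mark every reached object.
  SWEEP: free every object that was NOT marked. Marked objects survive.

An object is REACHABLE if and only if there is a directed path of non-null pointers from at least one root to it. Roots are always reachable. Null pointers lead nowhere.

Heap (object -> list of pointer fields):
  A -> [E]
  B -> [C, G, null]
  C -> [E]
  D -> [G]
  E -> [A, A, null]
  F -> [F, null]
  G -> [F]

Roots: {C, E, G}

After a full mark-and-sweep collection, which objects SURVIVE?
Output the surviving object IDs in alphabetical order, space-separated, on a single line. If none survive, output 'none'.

Answer: A C E F G

Derivation:
Roots: C E G
Mark C: refs=E, marked=C
Mark E: refs=A A null, marked=C E
Mark G: refs=F, marked=C E G
Mark A: refs=E, marked=A C E G
Mark F: refs=F null, marked=A C E F G
Unmarked (collected): B D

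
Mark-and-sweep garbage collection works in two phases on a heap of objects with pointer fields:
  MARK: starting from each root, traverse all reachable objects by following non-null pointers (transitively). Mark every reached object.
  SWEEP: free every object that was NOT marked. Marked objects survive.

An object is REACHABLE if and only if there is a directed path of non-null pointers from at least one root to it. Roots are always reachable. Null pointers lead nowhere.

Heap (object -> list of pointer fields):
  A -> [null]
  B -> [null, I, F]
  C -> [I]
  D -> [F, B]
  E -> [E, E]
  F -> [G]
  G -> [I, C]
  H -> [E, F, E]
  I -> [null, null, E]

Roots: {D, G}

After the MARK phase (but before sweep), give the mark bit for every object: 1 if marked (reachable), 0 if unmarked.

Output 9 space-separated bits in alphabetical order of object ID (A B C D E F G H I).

Answer: 0 1 1 1 1 1 1 0 1

Derivation:
Roots: D G
Mark D: refs=F B, marked=D
Mark G: refs=I C, marked=D G
Mark F: refs=G, marked=D F G
Mark B: refs=null I F, marked=B D F G
Mark I: refs=null null E, marked=B D F G I
Mark C: refs=I, marked=B C D F G I
Mark E: refs=E E, marked=B C D E F G I
Unmarked (collected): A H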